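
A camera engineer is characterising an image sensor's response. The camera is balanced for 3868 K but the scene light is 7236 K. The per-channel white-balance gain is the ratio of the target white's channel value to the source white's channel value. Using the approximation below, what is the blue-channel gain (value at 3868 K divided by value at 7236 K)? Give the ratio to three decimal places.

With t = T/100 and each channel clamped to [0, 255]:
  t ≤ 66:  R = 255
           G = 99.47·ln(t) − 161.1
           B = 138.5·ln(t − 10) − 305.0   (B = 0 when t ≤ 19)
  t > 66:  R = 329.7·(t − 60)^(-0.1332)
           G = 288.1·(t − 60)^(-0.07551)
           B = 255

0.627

At 7236 K (t = 72.36):
  B = 255 by definition for t > 66.
At 3868 K (t = 38.68):
  B = 138.5·ln(38.68 − 10) − 305.0 = 138.5·ln 28.68 − 305.0 = 138.5·3.3562 − 305.0 = 159.834.
Gain = 159.834 / 255.000 = 0.6268 → 0.627.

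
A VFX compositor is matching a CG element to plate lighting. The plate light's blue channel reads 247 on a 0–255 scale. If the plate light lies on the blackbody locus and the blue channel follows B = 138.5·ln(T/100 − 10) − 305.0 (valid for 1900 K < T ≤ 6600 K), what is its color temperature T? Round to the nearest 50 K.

6400 K

ln(t − 10) = (247 + 305.0) / 138.5 = 3.9856.
t − 10 = e^3.9856 = 53.815, so t = 63.815.
T = 100·t = 6382 K → 6400 K to the nearest 50 K.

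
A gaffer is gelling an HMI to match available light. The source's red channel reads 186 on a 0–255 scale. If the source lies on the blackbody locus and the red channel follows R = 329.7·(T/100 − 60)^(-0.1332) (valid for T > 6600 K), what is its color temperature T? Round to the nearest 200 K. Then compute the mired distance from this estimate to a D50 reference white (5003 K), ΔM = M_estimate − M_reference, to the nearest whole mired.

-125 mireds

(t − 60)^(-0.1332) = 186/329.7 = 0.56415.
t − 60 = 0.56415^(1/-0.1332) = 0.56415^(-7.508) = 73.521, so t = 133.521.
T = 100·t = 13352 K → 13400 K to the nearest 200 K.
M_estimate = 10⁶/13400 = 74.63; M_reference = 10⁶/5003 = 199.88.
ΔM = 74.63 − 199.88 = -125.25 → -125 mireds.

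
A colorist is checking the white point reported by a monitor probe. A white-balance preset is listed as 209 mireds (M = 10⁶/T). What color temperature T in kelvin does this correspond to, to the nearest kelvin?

4785 K

T = 10⁶ / 209 = 4784.69 K → 4785 K.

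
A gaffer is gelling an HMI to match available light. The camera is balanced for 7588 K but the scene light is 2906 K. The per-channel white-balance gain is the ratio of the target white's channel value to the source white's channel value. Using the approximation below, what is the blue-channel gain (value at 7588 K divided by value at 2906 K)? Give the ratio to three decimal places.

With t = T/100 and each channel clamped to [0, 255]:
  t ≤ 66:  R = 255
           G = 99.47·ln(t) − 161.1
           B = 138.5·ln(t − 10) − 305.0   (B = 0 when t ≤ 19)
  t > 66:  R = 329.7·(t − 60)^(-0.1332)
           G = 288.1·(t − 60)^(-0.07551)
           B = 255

2.470

At 2906 K (t = 29.06):
  B = 138.5·ln(29.06 − 10) − 305.0 = 138.5·ln 19.06 − 305.0 = 138.5·2.9476 − 305.0 = 103.241.
At 7588 K (t = 75.88):
  B = 255 by definition for t > 66.
Gain = 255.000 / 103.241 = 2.4699 → 2.470.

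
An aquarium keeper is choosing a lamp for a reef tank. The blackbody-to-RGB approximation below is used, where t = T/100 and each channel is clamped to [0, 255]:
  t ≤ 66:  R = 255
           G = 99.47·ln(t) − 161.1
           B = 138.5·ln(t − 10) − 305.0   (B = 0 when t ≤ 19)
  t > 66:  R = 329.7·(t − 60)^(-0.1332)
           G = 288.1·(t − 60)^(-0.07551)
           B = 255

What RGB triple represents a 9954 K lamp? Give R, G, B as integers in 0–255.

t = 9954/100 = 99.54; the t > 66 branch applies.
R = 329.7·(99.54 − 60)^(-0.1332) = 329.7·39.54^(-0.1332) = 329.7·0.61274 = 202.020.
G = 288.1·(99.54 − 60)^(-0.07551) = 288.1·39.54^(-0.07551) = 288.1·0.75754 = 218.248.
B = 255 by definition for t > 66.
Rounded: (202, 218, 255).

R=202, G=218, B=255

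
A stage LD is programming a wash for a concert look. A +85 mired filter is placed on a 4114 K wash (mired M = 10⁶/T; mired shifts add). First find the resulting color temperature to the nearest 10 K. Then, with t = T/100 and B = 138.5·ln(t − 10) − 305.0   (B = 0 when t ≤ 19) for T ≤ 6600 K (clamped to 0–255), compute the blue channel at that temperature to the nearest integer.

113

M_in = 10⁶/4114 = 243.07; M_out = 243.07 + (+85) = 328.07.
T_out = 10⁶/328.07 = 3048.1 K → 3050 K; t = 30.5.
B = 138.5·ln(30.5 − 10) − 305.0 = 138.5·ln 20.5 − 305.0 = 138.5·3.0204 − 305.0 = 113.329.
Rounded: 113.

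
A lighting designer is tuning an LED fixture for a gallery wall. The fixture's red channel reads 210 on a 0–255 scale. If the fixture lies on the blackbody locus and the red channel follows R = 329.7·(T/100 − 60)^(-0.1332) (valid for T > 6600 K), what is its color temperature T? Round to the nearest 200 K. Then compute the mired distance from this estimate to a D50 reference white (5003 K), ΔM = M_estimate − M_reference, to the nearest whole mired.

(t − 60)^(-0.1332) = 210/329.7 = 0.63694.
t − 60 = 0.63694^(1/-0.1332) = 0.63694^(-7.508) = 29.561, so t = 89.561.
T = 100·t = 8956 K → 9000 K to the nearest 200 K.
M_estimate = 10⁶/9000 = 111.11; M_reference = 10⁶/5003 = 199.88.
ΔM = 111.11 − 199.88 = -88.77 → -89 mireds.

-89 mireds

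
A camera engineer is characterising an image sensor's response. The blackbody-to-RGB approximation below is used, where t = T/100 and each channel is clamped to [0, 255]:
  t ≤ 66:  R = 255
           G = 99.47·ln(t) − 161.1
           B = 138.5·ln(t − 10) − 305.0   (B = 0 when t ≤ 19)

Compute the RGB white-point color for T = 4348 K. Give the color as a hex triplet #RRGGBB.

t = 4348/100 = 43.48; the t ≤ 66 branch applies.
R = 255 by definition for t ≤ 66.
G = 99.47·ln 43.48 − 161.1 = 99.47·3.7723 − 161.1 = 214.131.
B = 138.5·ln(43.48 − 10) − 305.0 = 138.5·ln 33.48 − 305.0 = 138.5·3.5109 − 305.0 = 181.266.
Rounded: (255, 214, 181).
In hex: #FFD6B5.

#FFD6B5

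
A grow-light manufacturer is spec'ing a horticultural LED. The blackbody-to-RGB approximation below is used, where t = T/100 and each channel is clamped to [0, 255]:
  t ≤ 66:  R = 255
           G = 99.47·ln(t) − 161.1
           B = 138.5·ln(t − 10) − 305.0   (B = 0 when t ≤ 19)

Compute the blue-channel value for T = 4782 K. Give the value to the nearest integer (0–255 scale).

198

t = 4782/100 = 47.82; the t ≤ 66 branch applies.
B = 138.5·ln(47.82 − 10) − 305.0 = 138.5·ln 37.82 − 305.0 = 138.5·3.6328 − 305.0 = 198.148.
Rounded: 198.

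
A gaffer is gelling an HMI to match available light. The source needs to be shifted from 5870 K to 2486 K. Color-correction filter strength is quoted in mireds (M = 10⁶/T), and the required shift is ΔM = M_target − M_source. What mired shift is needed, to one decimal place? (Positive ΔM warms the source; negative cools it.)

+231.9 mireds

M_source = 10⁶/5870 = 170.358; M_target = 10⁶/2486 = 402.253.
ΔM = 402.253 − 170.358 = 231.895 → +231.9 mireds, a warming shift.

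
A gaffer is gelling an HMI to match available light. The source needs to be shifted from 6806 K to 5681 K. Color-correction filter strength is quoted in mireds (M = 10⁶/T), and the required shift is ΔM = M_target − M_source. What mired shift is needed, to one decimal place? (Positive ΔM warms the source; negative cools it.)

M_source = 10⁶/6806 = 146.929; M_target = 10⁶/5681 = 176.025.
ΔM = 176.025 − 146.929 = 29.096 → +29.1 mireds, a warming shift.

+29.1 mireds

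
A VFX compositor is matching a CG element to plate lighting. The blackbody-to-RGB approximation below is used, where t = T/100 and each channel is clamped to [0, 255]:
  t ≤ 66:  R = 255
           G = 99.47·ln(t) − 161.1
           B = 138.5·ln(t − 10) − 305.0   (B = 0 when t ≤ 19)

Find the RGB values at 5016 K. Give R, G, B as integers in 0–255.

t = 5016/100 = 50.16; the t ≤ 66 branch applies.
R = 255 by definition for t ≤ 66.
G = 99.47·ln 50.16 − 161.1 = 99.47·3.9152 − 161.1 = 228.347.
B = 138.5·ln(50.16 − 10) − 305.0 = 138.5·ln 40.16 − 305.0 = 138.5·3.6929 − 305.0 = 206.463.
Rounded: (255, 228, 206).

R=255, G=228, B=206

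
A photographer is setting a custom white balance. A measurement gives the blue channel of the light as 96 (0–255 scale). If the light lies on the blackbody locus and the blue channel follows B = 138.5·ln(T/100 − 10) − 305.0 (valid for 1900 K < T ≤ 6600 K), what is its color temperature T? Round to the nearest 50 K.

ln(t − 10) = (96 + 305.0) / 138.5 = 2.8953.
t − 10 = e^2.8953 = 18.089, so t = 28.089.
T = 100·t = 2809 K → 2800 K to the nearest 50 K.

2800 K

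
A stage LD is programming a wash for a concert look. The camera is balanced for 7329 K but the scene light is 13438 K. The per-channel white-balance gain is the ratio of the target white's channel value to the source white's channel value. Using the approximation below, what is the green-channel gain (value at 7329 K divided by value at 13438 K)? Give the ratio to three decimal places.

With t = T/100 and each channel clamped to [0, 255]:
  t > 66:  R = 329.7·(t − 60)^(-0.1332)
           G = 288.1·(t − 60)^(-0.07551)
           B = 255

1.139

At 13438 K (t = 134.38):
  G = 288.1·(134.38 − 60)^(-0.07551) = 288.1·74.38^(-0.07551) = 288.1·0.72225 = 208.080.
At 7329 K (t = 73.29):
  G = 288.1·(73.29 − 60)^(-0.07551) = 288.1·13.29^(-0.07551) = 288.1·0.82255 = 236.977.
Gain = 236.977 / 208.080 = 1.1389 → 1.139.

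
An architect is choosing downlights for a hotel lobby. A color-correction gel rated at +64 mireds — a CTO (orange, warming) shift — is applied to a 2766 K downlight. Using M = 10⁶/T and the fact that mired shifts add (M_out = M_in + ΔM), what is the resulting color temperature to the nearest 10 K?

M_in = 10⁶/2766 = 361.53 mireds.
M_out = 361.53 + (+64) = 425.53 mireds.
T_out = 10⁶/425.53 = 2350.0 K → 2350 K.

2350 K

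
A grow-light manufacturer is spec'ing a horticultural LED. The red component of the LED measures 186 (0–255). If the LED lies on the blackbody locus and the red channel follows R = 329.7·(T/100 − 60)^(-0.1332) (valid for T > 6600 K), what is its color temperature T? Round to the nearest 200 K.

(t − 60)^(-0.1332) = 186/329.7 = 0.56415.
t − 60 = 0.56415^(1/-0.1332) = 0.56415^(-7.508) = 73.521, so t = 133.521.
T = 100·t = 13352 K → 13400 K to the nearest 200 K.

13400 K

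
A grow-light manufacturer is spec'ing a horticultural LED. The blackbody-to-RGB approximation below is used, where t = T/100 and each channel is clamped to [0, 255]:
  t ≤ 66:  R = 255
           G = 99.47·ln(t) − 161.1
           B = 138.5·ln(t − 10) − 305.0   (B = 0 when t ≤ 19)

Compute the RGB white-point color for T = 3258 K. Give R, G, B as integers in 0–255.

t = 3258/100 = 32.58; the t ≤ 66 branch applies.
R = 255 by definition for t ≤ 66.
G = 99.47·ln 32.58 − 161.1 = 99.47·3.4837 − 161.1 = 185.424.
B = 138.5·ln(32.58 − 10) − 305.0 = 138.5·ln 22.58 − 305.0 = 138.5·3.1171 − 305.0 = 126.713.
Rounded: (255, 185, 127).

R=255, G=185, B=127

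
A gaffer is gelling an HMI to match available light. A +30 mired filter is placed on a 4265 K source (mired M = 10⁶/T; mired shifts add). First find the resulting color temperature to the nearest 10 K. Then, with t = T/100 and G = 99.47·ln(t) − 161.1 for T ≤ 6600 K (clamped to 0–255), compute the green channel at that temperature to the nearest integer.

200

M_in = 10⁶/4265 = 234.47; M_out = 234.47 + (+30) = 264.47.
T_out = 10⁶/264.47 = 3781.2 K → 3780 K; t = 37.8.
G = 99.47·ln 37.8 − 161.1 = 99.47·3.6323 − 161.1 = 200.206.
Rounded: 200.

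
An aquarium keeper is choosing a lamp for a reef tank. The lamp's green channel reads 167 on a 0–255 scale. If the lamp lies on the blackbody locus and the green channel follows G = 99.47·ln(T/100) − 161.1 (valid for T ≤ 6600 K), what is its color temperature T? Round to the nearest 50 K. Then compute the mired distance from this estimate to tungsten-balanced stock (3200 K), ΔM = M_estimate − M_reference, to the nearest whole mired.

ln t = (167 + 161.1) / 99.47 = 3.2985.
t = e^3.2985 = 27.072.
T = 100·t = 2707 K → 2700 K to the nearest 50 K.
M_estimate = 10⁶/2700 = 370.37; M_reference = 10⁶/3200 = 312.50.
ΔM = 370.37 − 312.50 = 57.87 → +58 mireds.

+58 mireds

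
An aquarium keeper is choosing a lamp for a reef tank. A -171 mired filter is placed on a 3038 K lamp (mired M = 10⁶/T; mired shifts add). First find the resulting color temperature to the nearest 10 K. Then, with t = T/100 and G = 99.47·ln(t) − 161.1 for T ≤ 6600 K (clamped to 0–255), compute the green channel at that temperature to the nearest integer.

M_in = 10⁶/3038 = 329.16; M_out = 329.16 + (-171) = 158.16.
T_out = 10⁶/158.16 = 6322.6 K → 6320 K; t = 63.2.
G = 99.47·ln 63.2 − 161.1 = 99.47·4.1463 − 161.1 = 251.333.
Rounded: 251.

251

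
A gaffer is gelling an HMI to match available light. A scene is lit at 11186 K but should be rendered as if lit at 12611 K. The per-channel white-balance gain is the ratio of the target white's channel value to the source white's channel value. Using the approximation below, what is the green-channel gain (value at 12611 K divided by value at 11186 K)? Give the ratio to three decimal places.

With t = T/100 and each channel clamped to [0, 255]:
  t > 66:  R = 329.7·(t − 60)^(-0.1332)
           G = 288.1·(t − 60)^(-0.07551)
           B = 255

At 11186 K (t = 111.86):
  G = 288.1·(111.86 − 60)^(-0.07551) = 288.1·51.86^(-0.07551) = 288.1·0.74219 = 213.824.
At 12611 K (t = 126.11):
  G = 288.1·(126.11 − 60)^(-0.07551) = 288.1·66.11^(-0.07551) = 288.1·0.72870 = 209.940.
Gain = 209.940 / 213.824 = 0.9818 → 0.982.

0.982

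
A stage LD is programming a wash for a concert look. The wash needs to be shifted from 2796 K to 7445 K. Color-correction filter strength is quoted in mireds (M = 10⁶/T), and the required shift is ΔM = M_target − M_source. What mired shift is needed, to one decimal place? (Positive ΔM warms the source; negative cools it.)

M_source = 10⁶/2796 = 357.654; M_target = 10⁶/7445 = 134.318.
ΔM = 134.318 − 357.654 = -223.335 → -223.3 mireds, a cooling shift.

-223.3 mireds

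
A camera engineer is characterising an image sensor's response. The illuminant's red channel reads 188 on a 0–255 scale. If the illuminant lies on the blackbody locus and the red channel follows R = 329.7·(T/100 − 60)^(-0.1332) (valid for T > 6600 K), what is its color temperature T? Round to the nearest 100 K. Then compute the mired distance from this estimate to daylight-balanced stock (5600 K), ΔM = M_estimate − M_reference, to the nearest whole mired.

-100 mireds

(t − 60)^(-0.1332) = 188/329.7 = 0.57022.
t − 60 = 0.57022^(1/-0.1332) = 0.57022^(-7.508) = 67.848, so t = 127.848.
T = 100·t = 12785 K → 12800 K to the nearest 100 K.
M_estimate = 10⁶/12800 = 78.12; M_reference = 10⁶/5600 = 178.57.
ΔM = 78.12 − 178.57 = -100.45 → -100 mireds.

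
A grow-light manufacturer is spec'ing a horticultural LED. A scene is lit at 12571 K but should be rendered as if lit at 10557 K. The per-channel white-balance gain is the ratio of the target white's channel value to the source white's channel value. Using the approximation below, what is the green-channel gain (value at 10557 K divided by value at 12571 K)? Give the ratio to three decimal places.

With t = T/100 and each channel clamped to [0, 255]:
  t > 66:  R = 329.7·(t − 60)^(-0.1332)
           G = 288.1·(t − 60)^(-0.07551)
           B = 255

1.028

At 12571 K (t = 125.71):
  G = 288.1·(125.71 − 60)^(-0.07551) = 288.1·65.71^(-0.07551) = 288.1·0.72904 = 210.036.
At 10557 K (t = 105.57):
  G = 288.1·(105.57 − 60)^(-0.07551) = 288.1·45.57^(-0.07551) = 288.1·0.74947 = 215.922.
Gain = 215.922 / 210.036 = 1.0280 → 1.028.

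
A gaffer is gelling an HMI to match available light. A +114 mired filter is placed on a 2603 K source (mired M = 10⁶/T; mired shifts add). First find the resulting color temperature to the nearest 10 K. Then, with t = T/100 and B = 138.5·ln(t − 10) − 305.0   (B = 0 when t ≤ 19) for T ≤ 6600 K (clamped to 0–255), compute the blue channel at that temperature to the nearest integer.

15

M_in = 10⁶/2603 = 384.17; M_out = 384.17 + (+114) = 498.17.
T_out = 10⁶/498.17 = 2007.3 K → 2010 K; t = 20.1.
B = 138.5·ln(20.1 − 10) − 305.0 = 138.5·ln 10.1 − 305.0 = 138.5·2.3125 − 305.0 = 15.286.
Rounded: 15.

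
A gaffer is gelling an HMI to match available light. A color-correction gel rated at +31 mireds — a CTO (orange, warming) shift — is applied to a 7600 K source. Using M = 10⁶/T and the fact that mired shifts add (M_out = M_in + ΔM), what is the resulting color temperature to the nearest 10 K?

M_in = 10⁶/7600 = 131.58 mireds.
M_out = 131.58 + (+31) = 162.58 mireds.
T_out = 10⁶/162.58 = 6150.9 K → 6150 K.

6150 K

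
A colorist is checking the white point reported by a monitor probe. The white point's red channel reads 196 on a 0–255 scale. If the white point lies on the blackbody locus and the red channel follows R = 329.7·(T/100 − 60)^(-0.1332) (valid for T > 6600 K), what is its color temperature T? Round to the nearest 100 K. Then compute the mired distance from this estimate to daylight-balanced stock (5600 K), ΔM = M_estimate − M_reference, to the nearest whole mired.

-88 mireds

(t − 60)^(-0.1332) = 196/329.7 = 0.59448.
t − 60 = 0.59448^(1/-0.1332) = 0.59448^(-7.508) = 49.621, so t = 109.621.
T = 100·t = 10962 K → 11000 K to the nearest 100 K.
M_estimate = 10⁶/11000 = 90.91; M_reference = 10⁶/5600 = 178.57.
ΔM = 90.91 − 178.57 = -87.66 → -88 mireds.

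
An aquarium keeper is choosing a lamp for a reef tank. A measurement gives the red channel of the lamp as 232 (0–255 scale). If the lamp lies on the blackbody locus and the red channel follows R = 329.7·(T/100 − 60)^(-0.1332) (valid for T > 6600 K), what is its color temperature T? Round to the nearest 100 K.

7400 K

(t − 60)^(-0.1332) = 232/329.7 = 0.70367.
t − 60 = 0.70367^(1/-0.1332) = 0.70367^(-7.508) = 13.992, so t = 73.992.
T = 100·t = 7399 K → 7400 K to the nearest 100 K.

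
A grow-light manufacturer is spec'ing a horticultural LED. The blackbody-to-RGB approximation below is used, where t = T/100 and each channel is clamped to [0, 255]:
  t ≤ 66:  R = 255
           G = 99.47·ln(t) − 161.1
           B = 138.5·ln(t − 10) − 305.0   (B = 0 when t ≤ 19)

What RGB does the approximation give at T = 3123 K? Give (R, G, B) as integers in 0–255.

t = 3123/100 = 31.23; the t ≤ 66 branch applies.
R = 255 by definition for t ≤ 66.
G = 99.47·ln 31.23 − 161.1 = 99.47·3.4414 − 161.1 = 181.214.
B = 138.5·ln(31.23 − 10) − 305.0 = 138.5·ln 21.23 − 305.0 = 138.5·3.0554 − 305.0 = 118.175.
Rounded: (255, 181, 118).

(255, 181, 118)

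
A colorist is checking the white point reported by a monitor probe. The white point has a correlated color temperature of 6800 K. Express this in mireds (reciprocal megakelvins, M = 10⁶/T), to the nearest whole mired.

147 mireds

M = 10⁶ / 6800 = 147.059 → 147 mireds.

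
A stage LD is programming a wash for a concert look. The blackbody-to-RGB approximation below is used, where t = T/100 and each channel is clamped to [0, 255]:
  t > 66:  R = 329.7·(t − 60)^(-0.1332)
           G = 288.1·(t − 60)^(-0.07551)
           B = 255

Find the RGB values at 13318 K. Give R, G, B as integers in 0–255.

R=186, G=208, B=255

t = 13318/100 = 133.18; the t > 66 branch applies.
R = 329.7·(133.18 − 60)^(-0.1332) = 329.7·73.18^(-0.1332) = 329.7·0.56450 = 186.115.
G = 288.1·(133.18 − 60)^(-0.07551) = 288.1·73.18^(-0.07551) = 288.1·0.72314 = 208.335.
B = 255 by definition for t > 66.
Rounded: (186, 208, 255).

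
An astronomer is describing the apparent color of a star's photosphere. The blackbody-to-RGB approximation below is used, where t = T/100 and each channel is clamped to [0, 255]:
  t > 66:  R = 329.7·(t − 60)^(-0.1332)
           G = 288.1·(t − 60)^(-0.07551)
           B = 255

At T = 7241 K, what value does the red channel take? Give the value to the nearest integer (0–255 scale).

t = 7241/100 = 72.41; the t > 66 branch applies.
R = 329.7·(72.41 − 60)^(-0.1332) = 329.7·12.41^(-0.1332) = 329.7·0.71501 = 235.737.
Rounded: 236.

236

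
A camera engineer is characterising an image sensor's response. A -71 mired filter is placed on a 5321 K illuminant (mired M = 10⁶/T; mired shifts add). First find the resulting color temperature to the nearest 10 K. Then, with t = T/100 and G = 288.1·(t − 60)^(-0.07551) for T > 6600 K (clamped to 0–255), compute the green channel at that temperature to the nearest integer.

226

M_in = 10⁶/5321 = 187.93; M_out = 187.93 + (-71) = 116.93.
T_out = 10⁶/116.93 = 8551.8 K → 8550 K; t = 85.5.
G = 288.1·(85.5 − 60)^(-0.07551) = 288.1·25.5^(-0.07551) = 288.1·0.78305 = 225.598.
Rounded: 226.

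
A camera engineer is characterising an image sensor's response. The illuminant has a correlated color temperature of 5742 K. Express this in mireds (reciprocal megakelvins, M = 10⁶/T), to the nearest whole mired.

M = 10⁶ / 5742 = 174.155 → 174 mireds.

174 mireds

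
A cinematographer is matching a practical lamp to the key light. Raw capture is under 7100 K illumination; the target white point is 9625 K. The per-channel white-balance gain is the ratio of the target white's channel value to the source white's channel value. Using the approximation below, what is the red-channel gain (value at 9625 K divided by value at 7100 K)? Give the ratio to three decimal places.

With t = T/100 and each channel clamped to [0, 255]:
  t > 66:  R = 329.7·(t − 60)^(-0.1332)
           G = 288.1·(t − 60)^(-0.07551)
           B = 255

At 7100 K (t = 71):
  R = 329.7·(71 − 60)^(-0.1332) = 329.7·11^(-0.1332) = 329.7·0.72659 = 239.555.
At 9625 K (t = 96.25):
  R = 329.7·(96.25 − 60)^(-0.1332) = 329.7·36.25^(-0.1332) = 329.7·0.61987 = 204.371.
Gain = 204.371 / 239.555 = 0.8531 → 0.853.

0.853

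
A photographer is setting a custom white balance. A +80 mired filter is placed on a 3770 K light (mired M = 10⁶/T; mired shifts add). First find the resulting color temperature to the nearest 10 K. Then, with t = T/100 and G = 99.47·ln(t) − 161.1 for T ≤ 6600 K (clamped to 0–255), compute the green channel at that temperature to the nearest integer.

M_in = 10⁶/3770 = 265.25; M_out = 265.25 + (+80) = 345.25.
T_out = 10⁶/345.25 = 2896.4 K → 2900 K; t = 29.
G = 99.47·ln 29 − 161.1 = 99.47·3.3673 − 161.1 = 173.845.
Rounded: 174.

174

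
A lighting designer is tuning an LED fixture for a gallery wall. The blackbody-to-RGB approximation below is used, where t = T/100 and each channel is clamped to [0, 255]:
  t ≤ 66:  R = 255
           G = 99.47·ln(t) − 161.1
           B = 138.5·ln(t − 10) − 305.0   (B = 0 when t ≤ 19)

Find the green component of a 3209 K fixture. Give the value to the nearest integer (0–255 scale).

184

t = 3209/100 = 32.09; the t ≤ 66 branch applies.
G = 99.47·ln 32.09 − 161.1 = 99.47·3.4685 − 161.1 = 183.916.
Rounded: 184.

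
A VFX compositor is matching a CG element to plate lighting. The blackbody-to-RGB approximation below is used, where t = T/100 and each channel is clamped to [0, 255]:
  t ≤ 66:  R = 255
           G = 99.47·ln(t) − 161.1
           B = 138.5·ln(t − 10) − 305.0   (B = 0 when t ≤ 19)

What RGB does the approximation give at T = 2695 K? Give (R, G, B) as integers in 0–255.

(255, 167, 87)

t = 2695/100 = 26.95; the t ≤ 66 branch applies.
R = 255 by definition for t ≤ 66.
G = 99.47·ln 26.95 − 161.1 = 99.47·3.2940 − 161.1 = 166.553.
B = 138.5·ln(26.95 − 10) − 305.0 = 138.5·ln 16.95 − 305.0 = 138.5·2.8303 − 305.0 = 86.992.
Rounded: (255, 167, 87).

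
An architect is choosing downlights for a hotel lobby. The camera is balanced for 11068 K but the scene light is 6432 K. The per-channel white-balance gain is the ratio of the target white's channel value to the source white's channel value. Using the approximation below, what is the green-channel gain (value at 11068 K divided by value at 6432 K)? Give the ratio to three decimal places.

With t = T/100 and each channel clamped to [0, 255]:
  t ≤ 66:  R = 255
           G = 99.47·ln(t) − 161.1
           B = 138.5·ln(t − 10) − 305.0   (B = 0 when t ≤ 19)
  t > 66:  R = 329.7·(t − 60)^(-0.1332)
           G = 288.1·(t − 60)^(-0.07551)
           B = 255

0.846

At 6432 K (t = 64.32):
  G = 99.47·ln 64.32 − 161.1 = 99.47·4.1639 − 161.1 = 253.080.
At 11068 K (t = 110.68):
  G = 288.1·(110.68 − 60)^(-0.07551) = 288.1·50.68^(-0.07551) = 288.1·0.74348 = 214.196.
Gain = 214.196 / 253.080 = 0.8464 → 0.846.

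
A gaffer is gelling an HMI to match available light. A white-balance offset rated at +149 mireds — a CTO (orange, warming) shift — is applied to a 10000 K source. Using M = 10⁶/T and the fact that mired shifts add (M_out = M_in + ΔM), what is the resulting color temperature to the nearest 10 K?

M_in = 10⁶/10000 = 100.00 mireds.
M_out = 100.00 + (+149) = 249.00 mireds.
T_out = 10⁶/249.00 = 4016.1 K → 4020 K.

4020 K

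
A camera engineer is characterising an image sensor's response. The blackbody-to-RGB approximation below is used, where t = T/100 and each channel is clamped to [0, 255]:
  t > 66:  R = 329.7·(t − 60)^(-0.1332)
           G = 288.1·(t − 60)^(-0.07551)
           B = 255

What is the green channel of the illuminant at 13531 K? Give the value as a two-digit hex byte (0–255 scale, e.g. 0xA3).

0xD0

t = 13531/100 = 135.31; the t > 66 branch applies.
G = 288.1·(135.31 − 60)^(-0.07551) = 288.1·75.31^(-0.07551) = 288.1·0.72157 = 207.885.
Rounded: 208; in hex, 0xD0.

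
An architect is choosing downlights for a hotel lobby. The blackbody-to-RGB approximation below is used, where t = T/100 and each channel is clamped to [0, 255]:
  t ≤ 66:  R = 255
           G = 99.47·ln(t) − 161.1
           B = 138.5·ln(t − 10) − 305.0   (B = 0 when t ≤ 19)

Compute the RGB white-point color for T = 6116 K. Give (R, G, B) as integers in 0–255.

t = 6116/100 = 61.16; the t ≤ 66 branch applies.
R = 255 by definition for t ≤ 66.
G = 99.47·ln 61.16 − 161.1 = 99.47·4.1135 − 161.1 = 248.069.
B = 138.5·ln(61.16 − 10) − 305.0 = 138.5·ln 51.16 − 305.0 = 138.5·3.9350 − 305.0 = 239.992.
Rounded: (255, 248, 240).

(255, 248, 240)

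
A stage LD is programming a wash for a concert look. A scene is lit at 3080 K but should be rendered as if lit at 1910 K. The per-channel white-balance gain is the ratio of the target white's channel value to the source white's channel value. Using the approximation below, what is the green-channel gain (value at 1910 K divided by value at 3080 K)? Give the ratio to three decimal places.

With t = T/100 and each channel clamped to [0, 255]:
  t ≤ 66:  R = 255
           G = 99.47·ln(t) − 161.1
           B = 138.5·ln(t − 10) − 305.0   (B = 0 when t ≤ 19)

0.736

At 3080 K (t = 30.8):
  G = 99.47·ln 30.8 − 161.1 = 99.47·3.4275 − 161.1 = 179.835.
At 1910 K (t = 19.1):
  G = 99.47·ln 19.1 − 161.1 = 99.47·2.9497 − 161.1 = 132.305.
Gain = 132.305 / 179.835 = 0.7357 → 0.736.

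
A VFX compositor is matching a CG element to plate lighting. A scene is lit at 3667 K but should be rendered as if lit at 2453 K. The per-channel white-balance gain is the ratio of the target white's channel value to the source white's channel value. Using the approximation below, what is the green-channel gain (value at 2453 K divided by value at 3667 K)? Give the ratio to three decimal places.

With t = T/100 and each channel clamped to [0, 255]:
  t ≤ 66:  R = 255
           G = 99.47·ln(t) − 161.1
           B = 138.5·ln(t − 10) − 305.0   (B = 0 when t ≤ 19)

At 3667 K (t = 36.67):
  G = 99.47·ln 36.67 − 161.1 = 99.47·3.6020 − 161.1 = 197.187.
At 2453 K (t = 24.53):
  G = 99.47·ln 24.53 − 161.1 = 99.47·3.1999 − 161.1 = 157.194.
Gain = 157.194 / 197.187 = 0.7972 → 0.797.

0.797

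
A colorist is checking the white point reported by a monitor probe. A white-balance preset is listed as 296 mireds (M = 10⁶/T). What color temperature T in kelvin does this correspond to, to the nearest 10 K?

T = 10⁶ / 296 = 3378.38 K → 3380 K.

3380 K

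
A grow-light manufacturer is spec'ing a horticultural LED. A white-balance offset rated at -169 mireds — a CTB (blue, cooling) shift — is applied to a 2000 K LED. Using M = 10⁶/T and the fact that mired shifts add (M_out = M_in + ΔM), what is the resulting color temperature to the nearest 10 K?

3020 K

M_in = 10⁶/2000 = 500.00 mireds.
M_out = 500.00 + (-169) = 331.00 mireds.
T_out = 10⁶/331.00 = 3021.1 K → 3020 K.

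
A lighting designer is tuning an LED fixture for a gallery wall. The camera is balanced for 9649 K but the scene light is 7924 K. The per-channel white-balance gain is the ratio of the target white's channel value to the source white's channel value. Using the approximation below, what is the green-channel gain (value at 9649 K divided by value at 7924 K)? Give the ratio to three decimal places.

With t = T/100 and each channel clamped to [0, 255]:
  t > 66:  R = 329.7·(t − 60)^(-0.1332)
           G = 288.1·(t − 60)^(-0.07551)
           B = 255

At 7924 K (t = 79.24):
  G = 288.1·(79.24 − 60)^(-0.07551) = 288.1·19.24^(-0.07551) = 288.1·0.79989 = 230.448.
At 9649 K (t = 96.49):
  G = 288.1·(96.49 − 60)^(-0.07551) = 288.1·36.49^(-0.07551) = 288.1·0.76215 = 219.575.
Gain = 219.575 / 230.448 = 0.9528 → 0.953.

0.953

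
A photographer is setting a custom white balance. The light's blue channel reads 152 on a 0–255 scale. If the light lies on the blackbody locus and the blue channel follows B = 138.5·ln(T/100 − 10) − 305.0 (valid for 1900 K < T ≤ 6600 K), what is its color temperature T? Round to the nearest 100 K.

ln(t − 10) = (152 + 305.0) / 138.5 = 3.2996.
t − 10 = e^3.2996 = 27.103, so t = 37.103.
T = 100·t = 3710 K → 3700 K to the nearest 100 K.

3700 K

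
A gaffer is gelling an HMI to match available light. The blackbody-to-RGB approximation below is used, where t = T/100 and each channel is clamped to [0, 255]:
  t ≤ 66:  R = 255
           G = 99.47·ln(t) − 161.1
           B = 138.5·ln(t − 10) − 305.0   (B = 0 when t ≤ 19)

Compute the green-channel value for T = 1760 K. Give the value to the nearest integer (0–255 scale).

t = 1760/100 = 17.6; the t ≤ 66 branch applies.
G = 99.47·ln 17.6 − 161.1 = 99.47·2.8679 − 161.1 = 124.170.
Rounded: 124.

124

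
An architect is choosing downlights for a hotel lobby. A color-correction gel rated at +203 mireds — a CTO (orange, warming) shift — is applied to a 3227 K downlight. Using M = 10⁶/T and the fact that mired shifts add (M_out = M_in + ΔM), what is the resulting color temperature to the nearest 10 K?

M_in = 10⁶/3227 = 309.89 mireds.
M_out = 309.89 + (+203) = 512.89 mireds.
T_out = 10⁶/512.89 = 1949.8 K → 1950 K.

1950 K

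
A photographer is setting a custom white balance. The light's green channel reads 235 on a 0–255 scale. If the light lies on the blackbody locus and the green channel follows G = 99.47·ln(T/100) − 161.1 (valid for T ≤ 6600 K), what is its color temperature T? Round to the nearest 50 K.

5350 K

ln t = (235 + 161.1) / 99.47 = 3.9821.
t = e^3.9821 = 53.630.
T = 100·t = 5363 K → 5350 K to the nearest 50 K.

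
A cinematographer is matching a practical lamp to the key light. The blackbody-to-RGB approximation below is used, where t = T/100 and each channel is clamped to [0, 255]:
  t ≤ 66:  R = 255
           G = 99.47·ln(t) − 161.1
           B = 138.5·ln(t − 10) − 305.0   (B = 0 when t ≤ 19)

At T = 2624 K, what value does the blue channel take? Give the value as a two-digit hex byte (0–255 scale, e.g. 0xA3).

t = 2624/100 = 26.24; the t ≤ 66 branch applies.
B = 138.5·ln(26.24 − 10) − 305.0 = 138.5·ln 16.24 − 305.0 = 138.5·2.7875 − 305.0 = 81.066.
Rounded: 81; in hex, 0x51.

0x51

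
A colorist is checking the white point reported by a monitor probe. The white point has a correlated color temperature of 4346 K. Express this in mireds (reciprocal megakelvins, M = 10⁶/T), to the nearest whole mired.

230 mireds

M = 10⁶ / 4346 = 230.097 → 230 mireds.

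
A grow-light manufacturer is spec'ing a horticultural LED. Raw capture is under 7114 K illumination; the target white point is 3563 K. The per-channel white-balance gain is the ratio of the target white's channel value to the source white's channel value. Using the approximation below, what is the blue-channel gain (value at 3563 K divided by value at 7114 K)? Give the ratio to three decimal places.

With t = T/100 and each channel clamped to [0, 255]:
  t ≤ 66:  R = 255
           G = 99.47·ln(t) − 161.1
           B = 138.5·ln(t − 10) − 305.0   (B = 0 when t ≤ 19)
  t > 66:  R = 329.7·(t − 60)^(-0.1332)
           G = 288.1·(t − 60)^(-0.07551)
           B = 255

0.566

At 7114 K (t = 71.14):
  B = 255 by definition for t > 66.
At 3563 K (t = 35.63):
  B = 138.5·ln(35.63 − 10) − 305.0 = 138.5·ln 25.63 − 305.0 = 138.5·3.2438 − 305.0 = 144.261.
Gain = 144.261 / 255.000 = 0.5657 → 0.566.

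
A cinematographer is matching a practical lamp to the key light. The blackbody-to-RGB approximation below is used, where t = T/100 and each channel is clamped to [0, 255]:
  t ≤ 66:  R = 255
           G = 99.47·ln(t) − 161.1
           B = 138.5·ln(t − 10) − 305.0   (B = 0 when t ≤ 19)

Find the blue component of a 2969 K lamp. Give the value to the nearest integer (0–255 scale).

108

t = 2969/100 = 29.69; the t ≤ 66 branch applies.
B = 138.5·ln(29.69 − 10) − 305.0 = 138.5·ln 19.69 − 305.0 = 138.5·2.9801 − 305.0 = 107.745.
Rounded: 108.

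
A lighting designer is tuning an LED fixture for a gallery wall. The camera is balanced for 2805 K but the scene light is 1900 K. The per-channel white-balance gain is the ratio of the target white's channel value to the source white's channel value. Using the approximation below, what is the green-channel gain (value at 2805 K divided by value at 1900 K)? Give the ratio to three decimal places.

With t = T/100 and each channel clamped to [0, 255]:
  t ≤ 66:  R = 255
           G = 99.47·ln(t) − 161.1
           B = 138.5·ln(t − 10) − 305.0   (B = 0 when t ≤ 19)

1.294

At 1900 K (t = 19):
  G = 99.47·ln 19 − 161.1 = 99.47·2.9444 − 161.1 = 131.783.
At 2805 K (t = 28.05):
  G = 99.47·ln 28.05 − 161.1 = 99.47·3.3340 − 161.1 = 170.532.
Gain = 170.532 / 131.783 = 1.2940 → 1.294.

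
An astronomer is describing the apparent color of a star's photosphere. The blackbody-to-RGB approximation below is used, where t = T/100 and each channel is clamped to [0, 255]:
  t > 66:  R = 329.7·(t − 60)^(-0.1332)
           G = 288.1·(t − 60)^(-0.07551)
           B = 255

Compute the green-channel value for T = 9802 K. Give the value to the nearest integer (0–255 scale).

t = 9802/100 = 98.02; the t > 66 branch applies.
G = 288.1·(98.02 − 60)^(-0.07551) = 288.1·38.02^(-0.07551) = 288.1·0.75979 = 218.895.
Rounded: 219.

219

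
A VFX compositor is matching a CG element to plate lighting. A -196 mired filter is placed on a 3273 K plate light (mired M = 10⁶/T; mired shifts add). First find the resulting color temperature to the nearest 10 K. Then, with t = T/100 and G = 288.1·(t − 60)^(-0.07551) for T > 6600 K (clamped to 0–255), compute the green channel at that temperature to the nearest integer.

M_in = 10⁶/3273 = 305.53; M_out = 305.53 + (-196) = 109.53.
T_out = 10⁶/109.53 = 9129.9 K → 9130 K; t = 91.3.
G = 288.1·(91.3 − 60)^(-0.07551) = 288.1·31.3^(-0.07551) = 288.1·0.77103 = 222.134.
Rounded: 222.

222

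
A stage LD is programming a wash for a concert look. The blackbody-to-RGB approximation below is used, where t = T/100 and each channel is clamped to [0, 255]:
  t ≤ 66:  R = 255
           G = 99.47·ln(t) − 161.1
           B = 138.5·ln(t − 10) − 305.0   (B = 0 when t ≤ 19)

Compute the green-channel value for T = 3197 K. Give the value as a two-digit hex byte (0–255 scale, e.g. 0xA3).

0xB8

t = 3197/100 = 31.97; the t ≤ 66 branch applies.
G = 99.47·ln 31.97 − 161.1 = 99.47·3.4648 − 161.1 = 183.543.
Rounded: 184; in hex, 0xB8.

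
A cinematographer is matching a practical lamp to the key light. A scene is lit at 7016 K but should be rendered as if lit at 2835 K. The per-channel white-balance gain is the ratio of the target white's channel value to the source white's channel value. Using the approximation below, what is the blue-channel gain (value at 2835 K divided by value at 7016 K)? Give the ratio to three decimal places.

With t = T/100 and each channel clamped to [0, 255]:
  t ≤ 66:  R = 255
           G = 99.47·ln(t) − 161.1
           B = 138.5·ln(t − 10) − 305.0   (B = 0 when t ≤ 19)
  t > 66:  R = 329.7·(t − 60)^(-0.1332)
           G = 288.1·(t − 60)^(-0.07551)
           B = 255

0.384

At 7016 K (t = 70.16):
  B = 255 by definition for t > 66.
At 2835 K (t = 28.35):
  B = 138.5·ln(28.35 − 10) − 305.0 = 138.5·ln 18.35 − 305.0 = 138.5·2.9096 − 305.0 = 97.984.
Gain = 97.984 / 255.000 = 0.3842 → 0.384.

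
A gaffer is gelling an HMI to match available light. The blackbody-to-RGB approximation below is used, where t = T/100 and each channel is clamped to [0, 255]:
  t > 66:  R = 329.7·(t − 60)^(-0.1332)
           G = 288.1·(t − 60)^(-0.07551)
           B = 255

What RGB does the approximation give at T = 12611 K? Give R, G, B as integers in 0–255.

t = 12611/100 = 126.11; the t > 66 branch applies.
R = 329.7·(126.11 − 60)^(-0.1332) = 329.7·66.11^(-0.1332) = 329.7·0.57219 = 188.651.
G = 288.1·(126.11 − 60)^(-0.07551) = 288.1·66.11^(-0.07551) = 288.1·0.72870 = 209.940.
B = 255 by definition for t > 66.
Rounded: (189, 210, 255).

R=189, G=210, B=255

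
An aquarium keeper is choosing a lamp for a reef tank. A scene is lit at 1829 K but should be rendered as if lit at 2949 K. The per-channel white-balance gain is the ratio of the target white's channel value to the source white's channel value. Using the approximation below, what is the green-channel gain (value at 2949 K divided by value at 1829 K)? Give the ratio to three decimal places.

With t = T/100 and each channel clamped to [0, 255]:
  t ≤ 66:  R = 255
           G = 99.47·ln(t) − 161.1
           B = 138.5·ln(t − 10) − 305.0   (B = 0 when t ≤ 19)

At 1829 K (t = 18.29):
  G = 99.47·ln 18.29 − 161.1 = 99.47·2.9064 − 161.1 = 127.995.
At 2949 K (t = 29.49):
  G = 99.47·ln 29.49 − 161.1 = 99.47·3.3841 − 161.1 = 175.512.
Gain = 175.512 / 127.995 = 1.3712 → 1.371.

1.371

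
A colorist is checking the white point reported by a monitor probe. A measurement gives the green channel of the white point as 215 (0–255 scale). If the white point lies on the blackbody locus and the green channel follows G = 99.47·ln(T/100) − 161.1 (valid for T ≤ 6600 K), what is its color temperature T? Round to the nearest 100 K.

4400 K

ln t = (215 + 161.1) / 99.47 = 3.7810.
t = e^3.7810 = 43.862.
T = 100·t = 4386 K → 4400 K to the nearest 100 K.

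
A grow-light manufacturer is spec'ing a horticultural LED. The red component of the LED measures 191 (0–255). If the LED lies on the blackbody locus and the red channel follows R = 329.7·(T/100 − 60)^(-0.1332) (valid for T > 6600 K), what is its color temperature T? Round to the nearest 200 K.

12000 K

(t − 60)^(-0.1332) = 191/329.7 = 0.57931.
t − 60 = 0.57931^(1/-0.1332) = 0.57931^(-7.508) = 60.245, so t = 120.245.
T = 100·t = 12025 K → 12000 K to the nearest 200 K.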